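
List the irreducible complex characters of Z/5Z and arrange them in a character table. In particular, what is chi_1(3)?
Character table of Z/5Z (irreps indexed chi_0,...,chi_4 with chi_k(m) = zeta_5^(k*m), zeta_5 = exp(2*pi*i/5)):
  irrep \ class  {0} (size 1)  {1} (size 1)    {2} (size 1)    {3} (size 1)    {4} (size 1)  
  chi_0          1             1               1               1               1             
  chi_1          1             exp(2*I*pi/5)   exp(4*I*pi/5)   exp(-4*I*pi/5)  exp(-2*I*pi/5)
  chi_2          1             exp(4*I*pi/5)   exp(-2*I*pi/5)  exp(2*I*pi/5)   exp(-4*I*pi/5)
  chi_3          1             exp(-4*I*pi/5)  exp(2*I*pi/5)   exp(-2*I*pi/5)  exp(4*I*pi/5) 
  chi_4          1             exp(-2*I*pi/5)  exp(-4*I*pi/5)  exp(4*I*pi/5)   exp(2*I*pi/5) 

Spot check: chi_1(3) = zeta_5^(1*3) = zeta_5^3 = exp(-4*I*pi/5).

Derivation: Z/5Z is abelian, so all 5 irreducible complex representations are 1-dimensional. They are given by chi_k(m) = zeta_5^(k*m) for k = 0,...,4. Row orthogonality: sum_m chi_k(m) conj(chi_l(m)) = 5 * [k = l].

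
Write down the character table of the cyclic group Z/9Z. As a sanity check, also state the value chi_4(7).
Character table of Z/9Z (irreps indexed chi_0,...,chi_8 with chi_k(m) = zeta_9^(k*m), zeta_9 = exp(2*pi*i/9)):
  irrep \ class  {0} (size 1)  {1} (size 1)    {2} (size 1)    {3} (size 1)    {4} (size 1)    {5} (size 1)    {6} (size 1)    {7} (size 1)    {8} (size 1)  
  chi_0          1             1               1               1               1               1               1               1               1             
  chi_1          1             exp(2*I*pi/9)   exp(4*I*pi/9)   exp(2*I*pi/3)   exp(8*I*pi/9)   exp(-8*I*pi/9)  exp(-2*I*pi/3)  exp(-4*I*pi/9)  exp(-2*I*pi/9)
  chi_2          1             exp(4*I*pi/9)   exp(8*I*pi/9)   exp(-2*I*pi/3)  exp(-2*I*pi/9)  exp(2*I*pi/9)   exp(2*I*pi/3)   exp(-8*I*pi/9)  exp(-4*I*pi/9)
  chi_3          1             exp(2*I*pi/3)   exp(-2*I*pi/3)  1               exp(2*I*pi/3)   exp(-2*I*pi/3)  1               exp(2*I*pi/3)   exp(-2*I*pi/3)
  chi_4          1             exp(8*I*pi/9)   exp(-2*I*pi/9)  exp(2*I*pi/3)   exp(-4*I*pi/9)  exp(4*I*pi/9)   exp(-2*I*pi/3)  exp(2*I*pi/9)   exp(-8*I*pi/9)
  chi_5          1             exp(-8*I*pi/9)  exp(2*I*pi/9)   exp(-2*I*pi/3)  exp(4*I*pi/9)   exp(-4*I*pi/9)  exp(2*I*pi/3)   exp(-2*I*pi/9)  exp(8*I*pi/9) 
  chi_6          1             exp(-2*I*pi/3)  exp(2*I*pi/3)   1               exp(-2*I*pi/3)  exp(2*I*pi/3)   1               exp(-2*I*pi/3)  exp(2*I*pi/3) 
  chi_7          1             exp(-4*I*pi/9)  exp(-8*I*pi/9)  exp(2*I*pi/3)   exp(2*I*pi/9)   exp(-2*I*pi/9)  exp(-2*I*pi/3)  exp(8*I*pi/9)   exp(4*I*pi/9) 
  chi_8          1             exp(-2*I*pi/9)  exp(-4*I*pi/9)  exp(-2*I*pi/3)  exp(-8*I*pi/9)  exp(8*I*pi/9)   exp(2*I*pi/3)   exp(4*I*pi/9)   exp(2*I*pi/9) 

Spot check: chi_4(7) = zeta_9^(4*7) = zeta_9^28 = exp(2*I*pi/9).

Details: Z/9Z is abelian, so all 9 irreducible complex representations are 1-dimensional. They are given by chi_k(m) = zeta_9^(k*m) for k = 0,...,8. Row orthogonality: sum_m chi_k(m) conj(chi_l(m)) = 9 * [k = l].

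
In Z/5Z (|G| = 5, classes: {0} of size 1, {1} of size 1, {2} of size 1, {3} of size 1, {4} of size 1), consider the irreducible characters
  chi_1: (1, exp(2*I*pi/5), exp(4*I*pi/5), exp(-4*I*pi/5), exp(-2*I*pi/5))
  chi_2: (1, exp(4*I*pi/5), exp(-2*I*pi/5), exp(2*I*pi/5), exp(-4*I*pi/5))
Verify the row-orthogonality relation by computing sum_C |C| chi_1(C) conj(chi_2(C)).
Sum = 0; so <chi_1, chi_2> = 0 (distinct irreducibles are orthogonal).

Proof sketch: Compute term by term over conjugacy classes (|C| * chi_1(C) * conj(chi_2(C))):
  1*(1)*conj(1) + 1*(exp(2*I*pi/5))*conj(exp(4*I*pi/5)) + 1*(exp(4*I*pi/5))*conj(exp(-2*I*pi/5)) + 1*(exp(-4*I*pi/5))*conj(exp(2*I*pi/5)) + 1*(exp(-2*I*pi/5))*conj(exp(-4*I*pi/5))
  = (1) + (exp(-2*I*pi/5)) + (exp(-4*I*pi/5)) + (exp(4*I*pi/5)) + (exp(2*I*pi/5))
  = 0.
(Exp terms are combined using exp(i*s)*conj(exp(i*t)) = exp(i*(s-t)), and sums of them are collapsed using the identity that for every m > 1 the m distinct m-th roots of unity sum to 0, e.g. 1 + exp(2*I*pi/3) + exp(-2*I*pi/3) = 0.)
Dividing by |G| = 5 gives 0/5 = 0, matching the row-orthogonality relation <chi_1, chi_2> = [chi_1 = chi_2].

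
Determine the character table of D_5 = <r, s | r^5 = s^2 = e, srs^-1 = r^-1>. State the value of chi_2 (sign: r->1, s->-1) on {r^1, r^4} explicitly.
Conjugacy classes: {e} of size 1, {r^1, r^4} of size 2, {r^2, r^3} of size 2, {s, sr, ..., sr^4} of size 5.
Character table:
  irrep \ class              {e} (size 1)  {r^1, r^4} (size 2)  {r^2, r^3} (size 2)  {s, sr, ..., sr^4} (size 5)
  chi_1 (triv)               1             1                    1                    1                          
  chi_2 (sign: r->1, s->-1)  1             1                    1                    -1                         
  chi_3 (2d, j=1)            2             -1/2 + sqrt(5)/2     -sqrt(5)/2 - 1/2     0                          
  chi_4 (2d, j=2)            2             -sqrt(5)/2 - 1/2     -1/2 + sqrt(5)/2     0                          

Spot check: chi_2 (sign: r->1, s->-1) on {r^1, r^4} = 1.

Justification: D_5 has order 2*5 = 10 with 4 conjugacy classes, hence 4 irreducibles. Sum of squared dims 1 + 1 + 4 + 4 = 10 = |G|. Linear characters come from the abelianisation; the 2-dimensional irreps have character r^k -> 2*cos(2*pi*j*k/5), reflections -> 0.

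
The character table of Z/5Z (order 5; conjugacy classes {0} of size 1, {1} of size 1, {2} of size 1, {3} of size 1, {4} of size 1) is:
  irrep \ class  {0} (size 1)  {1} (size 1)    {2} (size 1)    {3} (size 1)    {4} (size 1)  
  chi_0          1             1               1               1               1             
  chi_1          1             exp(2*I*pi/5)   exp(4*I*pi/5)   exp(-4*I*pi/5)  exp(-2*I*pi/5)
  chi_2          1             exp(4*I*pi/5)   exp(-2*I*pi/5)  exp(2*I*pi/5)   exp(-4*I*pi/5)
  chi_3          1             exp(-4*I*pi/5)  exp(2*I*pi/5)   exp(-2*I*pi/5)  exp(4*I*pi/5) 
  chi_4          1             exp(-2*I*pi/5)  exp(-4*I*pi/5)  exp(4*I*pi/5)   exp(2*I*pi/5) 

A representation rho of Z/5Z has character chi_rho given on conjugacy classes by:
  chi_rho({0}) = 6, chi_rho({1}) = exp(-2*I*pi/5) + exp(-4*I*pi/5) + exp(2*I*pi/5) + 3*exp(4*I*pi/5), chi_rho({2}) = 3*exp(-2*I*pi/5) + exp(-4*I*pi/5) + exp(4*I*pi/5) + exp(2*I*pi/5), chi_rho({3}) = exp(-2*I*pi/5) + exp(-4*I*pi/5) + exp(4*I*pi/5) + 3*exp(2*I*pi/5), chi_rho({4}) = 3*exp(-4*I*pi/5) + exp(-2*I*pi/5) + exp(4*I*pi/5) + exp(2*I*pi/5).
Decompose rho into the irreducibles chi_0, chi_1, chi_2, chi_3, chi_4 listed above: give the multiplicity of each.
Multiplicities: chi_0: 0, chi_1: 1, chi_2: 3, chi_3: 1, chi_4: 1.

Solution. Use <chi_rho, chi> = (1/|G|) sum_C |C| * chi_rho(C) * conj(chi(C)) with |G| = 5 for each irreducible chi in the table:
  <chi_rho, chi_0> = (1/5)[1*(6)*conj(1) + 1*(exp(-2*I*pi/5) + exp(-4*I*pi/5) + exp(2*I*pi/5) + 3*exp(4*I*pi/5))*conj(1) + 1*(3*exp(-2*I*pi/5) + exp(-4*I*pi/5) + exp(4*I*pi/5) + exp(2*I*pi/5))*conj(1) + 1*(exp(-2*I*pi/5) + exp(-4*I*pi/5) + exp(4*I*pi/5) + 3*exp(2*I*pi/5))*conj(1) + 1*(3*exp(-4*I*pi/5) + exp(-2*I*pi/5) + exp(4*I*pi/5) + exp(2*I*pi/5))*conj(1)]
      = (1/5)[(6) + (exp(-2*I*pi/5) + exp(-4*I*pi/5) + exp(2*I*pi/5) + 3*exp(4*I*pi/5)) + (3*exp(-2*I*pi/5) + exp(-4*I*pi/5) + exp(4*I*pi/5) + exp(2*I*pi/5)) + (exp(-2*I*pi/5) + exp(-4*I*pi/5) + exp(4*I*pi/5) + 3*exp(2*I*pi/5)) + (3*exp(-4*I*pi/5) + exp(-2*I*pi/5) + exp(4*I*pi/5) + exp(2*I*pi/5))] = 0/5 = 0
  <chi_rho, chi_1> = (1/5)[1*(6)*conj(1) + 1*(exp(-2*I*pi/5) + exp(-4*I*pi/5) + exp(2*I*pi/5) + 3*exp(4*I*pi/5))*conj(exp(2*I*pi/5)) + 1*(3*exp(-2*I*pi/5) + exp(-4*I*pi/5) + exp(4*I*pi/5) + exp(2*I*pi/5))*conj(exp(4*I*pi/5)) + 1*(exp(-2*I*pi/5) + exp(-4*I*pi/5) + exp(4*I*pi/5) + 3*exp(2*I*pi/5))*conj(exp(-4*I*pi/5)) + 1*(3*exp(-4*I*pi/5) + exp(-2*I*pi/5) + exp(4*I*pi/5) + exp(2*I*pi/5))*conj(exp(-2*I*pi/5))]
      = (1/5)[(6) + (1 + exp(-4*I*pi/5) + exp(4*I*pi/5) + 3*exp(2*I*pi/5)) + (1 + exp(-2*I*pi/5) + exp(2*I*pi/5) + 3*exp(4*I*pi/5)) + (1 + 3*exp(-4*I*pi/5) + exp(-2*I*pi/5) + exp(2*I*pi/5)) + (1 + 3*exp(-2*I*pi/5) + exp(-4*I*pi/5) + exp(4*I*pi/5))] = 5/5 = 1
  <chi_rho, chi_2> = (1/5)[1*(6)*conj(1) + 1*(exp(-2*I*pi/5) + exp(-4*I*pi/5) + exp(2*I*pi/5) + 3*exp(4*I*pi/5))*conj(exp(4*I*pi/5)) + 1*(3*exp(-2*I*pi/5) + exp(-4*I*pi/5) + exp(4*I*pi/5) + exp(2*I*pi/5))*conj(exp(-2*I*pi/5)) + 1*(exp(-2*I*pi/5) + exp(-4*I*pi/5) + exp(4*I*pi/5) + 3*exp(2*I*pi/5))*conj(exp(2*I*pi/5)) + 1*(3*exp(-4*I*pi/5) + exp(-2*I*pi/5) + exp(4*I*pi/5) + exp(2*I*pi/5))*conj(exp(-4*I*pi/5))]
      = (1/5)[(6) + (3 + exp(-2*I*pi/5) + exp(4*I*pi/5) + exp(2*I*pi/5)) + (3 + exp(-2*I*pi/5) + exp(-4*I*pi/5) + exp(4*I*pi/5)) + (3 + exp(-4*I*pi/5) + exp(4*I*pi/5) + exp(2*I*pi/5)) + (3 + exp(-2*I*pi/5) + exp(-4*I*pi/5) + exp(2*I*pi/5))] = 15/5 = 3
  <chi_rho, chi_3> = (1/5)[1*(6)*conj(1) + 1*(exp(-2*I*pi/5) + exp(-4*I*pi/5) + exp(2*I*pi/5) + 3*exp(4*I*pi/5))*conj(exp(-4*I*pi/5)) + 1*(3*exp(-2*I*pi/5) + exp(-4*I*pi/5) + exp(4*I*pi/5) + exp(2*I*pi/5))*conj(exp(2*I*pi/5)) + 1*(exp(-2*I*pi/5) + exp(-4*I*pi/5) + exp(4*I*pi/5) + 3*exp(2*I*pi/5))*conj(exp(-2*I*pi/5)) + 1*(3*exp(-4*I*pi/5) + exp(-2*I*pi/5) + exp(4*I*pi/5) + exp(2*I*pi/5))*conj(exp(4*I*pi/5))]
      = (1/5)[(6) + (1 + 3*exp(-2*I*pi/5) + exp(-4*I*pi/5) + exp(2*I*pi/5)) + (1 + 3*exp(-4*I*pi/5) + exp(4*I*pi/5) + exp(2*I*pi/5)) + (1 + exp(-2*I*pi/5) + exp(-4*I*pi/5) + 3*exp(4*I*pi/5)) + (1 + exp(-2*I*pi/5) + exp(4*I*pi/5) + 3*exp(2*I*pi/5))] = 5/5 = 1
  <chi_rho, chi_4> = (1/5)[1*(6)*conj(1) + 1*(exp(-2*I*pi/5) + exp(-4*I*pi/5) + exp(2*I*pi/5) + 3*exp(4*I*pi/5))*conj(exp(-2*I*pi/5)) + 1*(3*exp(-2*I*pi/5) + exp(-4*I*pi/5) + exp(4*I*pi/5) + exp(2*I*pi/5))*conj(exp(-4*I*pi/5)) + 1*(exp(-2*I*pi/5) + exp(-4*I*pi/5) + exp(4*I*pi/5) + 3*exp(2*I*pi/5))*conj(exp(4*I*pi/5)) + 1*(3*exp(-4*I*pi/5) + exp(-2*I*pi/5) + exp(4*I*pi/5) + exp(2*I*pi/5))*conj(exp(2*I*pi/5))]
      = (1/5)[(6) + (1 + 3*exp(-4*I*pi/5) + exp(-2*I*pi/5) + exp(4*I*pi/5)) + (1 + exp(-2*I*pi/5) + exp(-4*I*pi/5) + 3*exp(2*I*pi/5)) + (1 + 3*exp(-2*I*pi/5) + exp(4*I*pi/5) + exp(2*I*pi/5)) + (1 + exp(-4*I*pi/5) + exp(2*I*pi/5) + 3*exp(4*I*pi/5))] = 5/5 = 1
(Exp terms are combined using exp(i*s)*conj(exp(i*t)) = exp(i*(s-t)), and sums of them are collapsed using the identity that for every m > 1 the m distinct m-th roots of unity sum to 0, e.g. 1 + exp(2*I*pi/3) + exp(-2*I*pi/3) = 0.)
Dimension check: dim(rho) = sum (mult * dim) = 0*1 + 1*1 + 3*1 + 1*1 + 1*1 = 6 = chi_rho(e) = 6.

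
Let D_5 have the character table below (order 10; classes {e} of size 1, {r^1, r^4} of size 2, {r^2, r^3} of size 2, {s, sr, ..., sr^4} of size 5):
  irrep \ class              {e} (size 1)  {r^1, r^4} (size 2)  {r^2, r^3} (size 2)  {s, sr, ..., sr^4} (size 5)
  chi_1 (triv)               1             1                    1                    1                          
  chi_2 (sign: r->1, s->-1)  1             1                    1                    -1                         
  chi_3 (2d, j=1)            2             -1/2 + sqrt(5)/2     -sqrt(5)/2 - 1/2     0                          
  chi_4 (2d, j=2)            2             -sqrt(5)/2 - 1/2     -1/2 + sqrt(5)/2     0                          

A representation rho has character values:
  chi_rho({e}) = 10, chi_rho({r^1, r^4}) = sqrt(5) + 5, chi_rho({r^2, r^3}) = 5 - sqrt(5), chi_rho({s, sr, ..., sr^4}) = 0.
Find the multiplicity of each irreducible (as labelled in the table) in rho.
Multiplicities: chi_1: 3, chi_2: 3, chi_3: 2, chi_4: 0.

Use <chi_rho, chi> = (1/|G|) sum_C |C| * chi_rho(C) * conj(chi(C)) with |G| = 10 for each irreducible chi in the table:
  <chi_rho, chi_1> = (1/10)[1*(10)*conj(1) + 2*(sqrt(5) + 5)*conj(1) + 2*(5 - sqrt(5))*conj(1) + 5*(0)*conj(1)]
      = (1/10)[(10) + (2*sqrt(5) + 10) + (10 - 2*sqrt(5)) + (0)] = 30/10 = 3
  <chi_rho, chi_2> = (1/10)[1*(10)*conj(1) + 2*(sqrt(5) + 5)*conj(1) + 2*(5 - sqrt(5))*conj(1) + 5*(0)*conj(-1)]
      = (1/10)[(10) + (2*sqrt(5) + 10) + (10 - 2*sqrt(5)) + (0)] = 30/10 = 3
  <chi_rho, chi_3> = (1/10)[1*(10)*conj(2) + 2*(sqrt(5) + 5)*conj(-1/2 + sqrt(5)/2) + 2*(5 - sqrt(5))*conj(-sqrt(5)/2 - 1/2) + 5*(0)*conj(0)]
      = (1/10)[(20) + (4*sqrt(5)) + (-4*sqrt(5)) + (0)] = 20/10 = 2
  <chi_rho, chi_4> = (1/10)[1*(10)*conj(2) + 2*(sqrt(5) + 5)*conj(-sqrt(5)/2 - 1/2) + 2*(5 - sqrt(5))*conj(-1/2 + sqrt(5)/2) + 5*(0)*conj(0)]
      = (1/10)[(20) + (-6*sqrt(5) - 10) + (-10 + 6*sqrt(5)) + (0)] = 0/10 = 0
Dimension check: dim(rho) = sum (mult * dim) = 3*1 + 3*1 + 2*2 + 0*2 = 10 = chi_rho(e) = 10.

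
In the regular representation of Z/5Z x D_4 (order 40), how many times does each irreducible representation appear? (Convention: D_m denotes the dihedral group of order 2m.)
Each irreducible V_i of dimension d_i appears with multiplicity d_i, i.e. rho_reg = (direct sum over all irreducibles V_i) d_i V_i. The irreducible dimensions for Z/5Z x D_4 are 1, 1, 1, 1, 1, 1, 1, 1, 1, 1, 1, 1, 1, 1, 1, 1, 1, 1, 1, 1, 2, 2, 2, 2, 2: 20 irreducibles of dimension 1, each with multiplicity 1; 5 irreducibles of dimension 2, each with multiplicity 2. Total dimension 20*1*1 + 5*2*2 = 40 = |G|.

Why: General theorem: in the regular representation of a finite group G, each irreducible appears with multiplicity equal to its dimension. Check: dim(rho_reg) = sum d_i^2 = 1 + 1 + 1 + 1 + 1 + 1 + 1 + 1 + 1 + 1 + 1 + 1 + 1 + 1 + 1 + 1 + 1 + 1 + 1 + 1 + 4 + 4 + 4 + 4 + 4 = 40 = |G|.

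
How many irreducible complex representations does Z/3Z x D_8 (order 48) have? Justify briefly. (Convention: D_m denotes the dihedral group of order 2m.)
21

Explanation: The number of irreducible complex representations of a finite group equals its number of conjugacy classes. For a direct product, #classes(G x H) = #classes(G) * #classes(H). Z/3Z has 3 classes (abelian), D_8 has 7 classes, so 3 * 7 = 21, so Z/3Z x D_8 (order 48) has exactly 21 irreducible complex representations.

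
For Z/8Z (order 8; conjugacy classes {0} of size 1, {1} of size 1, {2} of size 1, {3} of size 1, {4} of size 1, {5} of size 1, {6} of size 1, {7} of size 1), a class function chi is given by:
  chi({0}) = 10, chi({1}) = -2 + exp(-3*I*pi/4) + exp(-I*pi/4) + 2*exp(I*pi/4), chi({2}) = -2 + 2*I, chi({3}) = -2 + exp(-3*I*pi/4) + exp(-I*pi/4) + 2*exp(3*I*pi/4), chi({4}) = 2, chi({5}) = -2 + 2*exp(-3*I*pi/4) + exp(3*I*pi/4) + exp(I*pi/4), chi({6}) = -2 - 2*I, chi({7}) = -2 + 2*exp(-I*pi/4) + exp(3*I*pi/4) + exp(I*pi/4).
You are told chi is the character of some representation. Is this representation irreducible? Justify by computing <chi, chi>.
Not irreducible (reducible): <chi, chi> = 18 > 1.

<chi, chi> = (1/|G|) sum_C |C| * |chi(C)|^2 = (1/8)[1*|10|^2 + 1*|-2 + exp(-3*I*pi/4) + exp(-I*pi/4) + 2*exp(I*pi/4)|^2 + 1*|-2 + 2*I|^2 + 1*|-2 + exp(-3*I*pi/4) + exp(-I*pi/4) + 2*exp(3*I*pi/4)|^2 + 1*|2|^2 + 1*|-2 + 2*exp(-3*I*pi/4) + exp(3*I*pi/4) + exp(I*pi/4)|^2 + 1*|-2 - 2*I|^2 + 1*|-2 + 2*exp(-I*pi/4) + exp(3*I*pi/4) + exp(I*pi/4)|^2]
  = (1/8)[(100) + (6 - 6*exp(I*pi/4) - 2*exp(3*I*pi/4) - 2*exp(-3*I*pi/4) - 6*exp(-I*pi/4)) + (8) + (6 - 6*exp(3*I*pi/4) - 2*exp(I*pi/4) - 2*exp(-I*pi/4) - 6*exp(-3*I*pi/4)) + (4) + (6 - 6*exp(3*I*pi/4) - 2*exp(I*pi/4) - 2*exp(-I*pi/4) - 6*exp(-3*I*pi/4)) + (8) + (6 - 6*exp(I*pi/4) - 2*exp(3*I*pi/4) - 2*exp(-3*I*pi/4) - 6*exp(-I*pi/4))] = 144/8 = 18.
(Exp terms are combined using exp(i*s)*conj(exp(i*t)) = exp(i*(s-t)), and sums of them are collapsed using the identity that for every m > 1 the m distinct m-th roots of unity sum to 0, e.g. 1 + exp(2*I*pi/3) + exp(-2*I*pi/3) = 0.)
A character is irreducible iff <chi, chi> = 1, so this representation is reducible.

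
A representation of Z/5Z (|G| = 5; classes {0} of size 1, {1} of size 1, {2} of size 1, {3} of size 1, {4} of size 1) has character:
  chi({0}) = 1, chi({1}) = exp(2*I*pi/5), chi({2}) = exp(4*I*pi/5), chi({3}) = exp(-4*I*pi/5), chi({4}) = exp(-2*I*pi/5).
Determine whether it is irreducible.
Irreducible: <chi, chi> = 1.

Justification: <chi, chi> = (1/|G|) sum_C |C| * |chi(C)|^2 = (1/5)[1*|1|^2 + 1*|exp(2*I*pi/5)|^2 + 1*|exp(4*I*pi/5)|^2 + 1*|exp(-4*I*pi/5)|^2 + 1*|exp(-2*I*pi/5)|^2]
  = (1/5)[(1) + (1) + (1) + (1) + (1)] = 5/5 = 1.
(Exp terms are combined using exp(i*s)*conj(exp(i*t)) = exp(i*(s-t)), and sums of them are collapsed using the identity that for every m > 1 the m distinct m-th roots of unity sum to 0, e.g. 1 + exp(2*I*pi/3) + exp(-2*I*pi/3) = 0.)
A character is irreducible iff <chi, chi> = 1, so this representation is irreducible.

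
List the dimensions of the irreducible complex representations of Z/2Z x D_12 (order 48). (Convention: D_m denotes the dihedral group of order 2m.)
Dimensions: 1, 1, 1, 1, 1, 1, 1, 1, 2, 2, 2, 2, 2, 2, 2, 2, 2, 2

Derivation: There are 18 irreducibles (= number of conjugacy classes). Their dimensions d_i satisfy sum d_i^2 = |G| = 48: 1 + 1 + 1 + 1 + 1 + 1 + 1 + 1 + 4 + 4 + 4 + 4 + 4 + 4 + 4 + 4 + 4 + 4 = 48. (For the product with Z/2Z: each of the 2 1-dim characters of Z/2Z tensors with each irrep of D_12, giving 2 copies of each D_12-dimension.)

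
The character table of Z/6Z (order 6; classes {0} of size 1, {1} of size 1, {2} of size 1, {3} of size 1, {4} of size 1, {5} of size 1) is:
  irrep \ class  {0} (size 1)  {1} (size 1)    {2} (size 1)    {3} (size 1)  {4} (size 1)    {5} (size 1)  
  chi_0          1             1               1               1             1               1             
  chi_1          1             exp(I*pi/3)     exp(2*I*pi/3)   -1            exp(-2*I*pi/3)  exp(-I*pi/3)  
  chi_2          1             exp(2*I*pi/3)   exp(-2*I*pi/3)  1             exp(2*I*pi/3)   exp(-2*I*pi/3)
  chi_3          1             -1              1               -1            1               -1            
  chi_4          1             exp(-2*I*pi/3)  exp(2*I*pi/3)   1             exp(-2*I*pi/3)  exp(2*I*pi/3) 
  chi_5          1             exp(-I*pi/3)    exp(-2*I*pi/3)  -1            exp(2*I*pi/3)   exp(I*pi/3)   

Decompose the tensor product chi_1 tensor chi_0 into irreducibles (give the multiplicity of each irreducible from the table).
chi_1 tensor chi_0 = chi_1 (all other irreducibles have multiplicity 0).

Derivation: The character of a tensor product is the pointwise product (chi_1 * chi_0)(C) = chi_1(C) * chi_0(C):
  {0}: (1)*(1), {1}: (exp(I*pi/3))*(1), {2}: (exp(2*I*pi/3))*(1), {3}: (-1)*(1), {4}: (exp(-2*I*pi/3))*(1), {5}: (exp(-I*pi/3))*(1)
so (chi_1 * chi_0) takes values
  {0} -> 1, {1} -> exp(I*pi/3), {2} -> exp(2*I*pi/3), {3} -> -1, {4} -> exp(-2*I*pi/3), {5} -> exp(-I*pi/3).
Now take the inner product of this character with each irreducible chi from the table, <chi_1*chi_0, chi> = (1/6) sum_C |C| (chi_1*chi_0)(C) conj(chi(C)):
  <chi_1*chi_0, chi_0> = (1/6)[1*(1)*conj(1) + 1*(exp(I*pi/3))*conj(1) + 1*(exp(2*I*pi/3))*conj(1) + 1*(-1)*conj(1) + 1*(exp(-2*I*pi/3))*conj(1) + 1*(exp(-I*pi/3))*conj(1)]
      = (1/6)[(1) + (exp(I*pi/3)) + (exp(2*I*pi/3)) + (-1) + (exp(-2*I*pi/3)) + (exp(-I*pi/3))] = 0/6 = 0
  <chi_1*chi_0, chi_1> = (1/6)[1*(1)*conj(1) + 1*(exp(I*pi/3))*conj(exp(I*pi/3)) + 1*(exp(2*I*pi/3))*conj(exp(2*I*pi/3)) + 1*(-1)*conj(-1) + 1*(exp(-2*I*pi/3))*conj(exp(-2*I*pi/3)) + 1*(exp(-I*pi/3))*conj(exp(-I*pi/3))]
      = (1/6)[(1) + (1) + (1) + (1) + (1) + (1)] = 6/6 = 1
  <chi_1*chi_0, chi_2> = (1/6)[1*(1)*conj(1) + 1*(exp(I*pi/3))*conj(exp(2*I*pi/3)) + 1*(exp(2*I*pi/3))*conj(exp(-2*I*pi/3)) + 1*(-1)*conj(1) + 1*(exp(-2*I*pi/3))*conj(exp(2*I*pi/3)) + 1*(exp(-I*pi/3))*conj(exp(-2*I*pi/3))]
      = (1/6)[(1) + (exp(-I*pi/3)) + (exp(-2*I*pi/3)) + (-1) + (exp(2*I*pi/3)) + (exp(I*pi/3))] = 0/6 = 0
  <chi_1*chi_0, chi_3> = (1/6)[1*(1)*conj(1) + 1*(exp(I*pi/3))*conj(-1) + 1*(exp(2*I*pi/3))*conj(1) + 1*(-1)*conj(-1) + 1*(exp(-2*I*pi/3))*conj(1) + 1*(exp(-I*pi/3))*conj(-1)]
      = (1/6)[(1) + (-exp(I*pi/3)) + (exp(2*I*pi/3)) + (1) + (exp(-2*I*pi/3)) + (-exp(-I*pi/3))] = 0/6 = 0
  <chi_1*chi_0, chi_4> = (1/6)[1*(1)*conj(1) + 1*(exp(I*pi/3))*conj(exp(-2*I*pi/3)) + 1*(exp(2*I*pi/3))*conj(exp(2*I*pi/3)) + 1*(-1)*conj(1) + 1*(exp(-2*I*pi/3))*conj(exp(-2*I*pi/3)) + 1*(exp(-I*pi/3))*conj(exp(2*I*pi/3))]
      = (1/6)[(1) + (-1) + (1) + (-1) + (1) + (-1)] = 0/6 = 0
  <chi_1*chi_0, chi_5> = (1/6)[1*(1)*conj(1) + 1*(exp(I*pi/3))*conj(exp(-I*pi/3)) + 1*(exp(2*I*pi/3))*conj(exp(-2*I*pi/3)) + 1*(-1)*conj(-1) + 1*(exp(-2*I*pi/3))*conj(exp(2*I*pi/3)) + 1*(exp(-I*pi/3))*conj(exp(I*pi/3))]
      = (1/6)[(1) + (exp(2*I*pi/3)) + (exp(-2*I*pi/3)) + (1) + (exp(2*I*pi/3)) + (exp(-2*I*pi/3))] = 0/6 = 0
(Exp terms are combined using exp(i*s)*conj(exp(i*t)) = exp(i*(s-t)), and sums of them are collapsed using the identity that for every m > 1 the m distinct m-th roots of unity sum to 0, e.g. 1 + exp(2*I*pi/3) + exp(-2*I*pi/3) = 0.)
Hence the multiplicities are chi_1: 1. Dimension check: dim(chi_1)*dim(chi_0) = 1*1 = 1 and sum (mult * dim) = 1*1 = 1.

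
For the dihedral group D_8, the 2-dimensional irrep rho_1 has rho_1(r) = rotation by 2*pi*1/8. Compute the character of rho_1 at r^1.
chi_{rho_1}(r^1) = 2*cos(2*pi*1*1/8) = sqrt(2)

Reasoning: rho_1(r^1) is rotation by angle 2*pi*1*1/8, whose trace is 2*cos(2*pi*1*1/8) = sqrt(2).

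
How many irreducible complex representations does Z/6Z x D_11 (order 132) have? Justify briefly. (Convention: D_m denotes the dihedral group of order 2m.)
42

Argument: The number of irreducible complex representations of a finite group equals its number of conjugacy classes. For a direct product, #classes(G x H) = #classes(G) * #classes(H). Z/6Z has 6 classes (abelian), D_11 has 7 classes, so 6 * 7 = 42, so Z/6Z x D_11 (order 132) has exactly 42 irreducible complex representations.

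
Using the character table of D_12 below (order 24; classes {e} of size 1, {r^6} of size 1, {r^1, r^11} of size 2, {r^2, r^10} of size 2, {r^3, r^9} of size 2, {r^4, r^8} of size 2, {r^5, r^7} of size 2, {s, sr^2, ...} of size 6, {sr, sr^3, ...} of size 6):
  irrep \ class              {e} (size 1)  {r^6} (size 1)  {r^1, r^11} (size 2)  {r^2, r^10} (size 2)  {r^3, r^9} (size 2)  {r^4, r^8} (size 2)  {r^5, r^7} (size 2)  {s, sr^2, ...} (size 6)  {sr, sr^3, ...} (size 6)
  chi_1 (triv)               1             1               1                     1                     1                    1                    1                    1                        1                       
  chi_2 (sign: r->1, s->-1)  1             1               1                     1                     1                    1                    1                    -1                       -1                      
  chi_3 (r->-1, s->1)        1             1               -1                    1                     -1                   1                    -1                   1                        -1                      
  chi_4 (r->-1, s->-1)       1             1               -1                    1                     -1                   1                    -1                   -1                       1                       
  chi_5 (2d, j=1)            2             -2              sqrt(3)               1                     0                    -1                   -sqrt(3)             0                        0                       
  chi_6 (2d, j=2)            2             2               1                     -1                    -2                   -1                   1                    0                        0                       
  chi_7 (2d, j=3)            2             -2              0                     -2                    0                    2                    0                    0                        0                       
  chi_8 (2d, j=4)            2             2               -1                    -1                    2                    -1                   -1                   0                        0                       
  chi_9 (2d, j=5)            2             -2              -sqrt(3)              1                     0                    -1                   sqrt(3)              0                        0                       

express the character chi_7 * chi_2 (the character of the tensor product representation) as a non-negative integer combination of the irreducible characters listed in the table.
chi_7 tensor chi_2 = chi_7 (all other irreducibles have multiplicity 0).

Details: The character of a tensor product is the pointwise product (chi_7 * chi_2)(C) = chi_7(C) * chi_2(C):
  {e}: (2)*(1), {r^6}: (-2)*(1), {r^1, r^11}: (0)*(1), {r^2, r^10}: (-2)*(1), {r^3, r^9}: (0)*(1), {r^4, r^8}: (2)*(1), {r^5, r^7}: (0)*(1), {s, sr^2, ...}: (0)*(-1), {sr, sr^3, ...}: (0)*(-1)
so (chi_7 * chi_2) takes values
  {e} -> 2, {r^6} -> -2, {r^1, r^11} -> 0, {r^2, r^10} -> -2, {r^3, r^9} -> 0, {r^4, r^8} -> 2, {r^5, r^7} -> 0, {s, sr^2, ...} -> 0, {sr, sr^3, ...} -> 0.
Now take the inner product of this character with each irreducible chi from the table, <chi_7*chi_2, chi> = (1/24) sum_C |C| (chi_7*chi_2)(C) conj(chi(C)):
  <chi_7*chi_2, chi_1> = (1/24)[1*(2)*conj(1) + 1*(-2)*conj(1) + 2*(0)*conj(1) + 2*(-2)*conj(1) + 2*(0)*conj(1) + 2*(2)*conj(1) + 2*(0)*conj(1) + 6*(0)*conj(1) + 6*(0)*conj(1)]
      = (1/24)[(2) + (-2) + (0) + (-4) + (0) + (4) + (0) + (0) + (0)] = 0/24 = 0
  <chi_7*chi_2, chi_2> = (1/24)[1*(2)*conj(1) + 1*(-2)*conj(1) + 2*(0)*conj(1) + 2*(-2)*conj(1) + 2*(0)*conj(1) + 2*(2)*conj(1) + 2*(0)*conj(1) + 6*(0)*conj(-1) + 6*(0)*conj(-1)]
      = (1/24)[(2) + (-2) + (0) + (-4) + (0) + (4) + (0) + (0) + (0)] = 0/24 = 0
  <chi_7*chi_2, chi_3> = (1/24)[1*(2)*conj(1) + 1*(-2)*conj(1) + 2*(0)*conj(-1) + 2*(-2)*conj(1) + 2*(0)*conj(-1) + 2*(2)*conj(1) + 2*(0)*conj(-1) + 6*(0)*conj(1) + 6*(0)*conj(-1)]
      = (1/24)[(2) + (-2) + (0) + (-4) + (0) + (4) + (0) + (0) + (0)] = 0/24 = 0
  <chi_7*chi_2, chi_4> = (1/24)[1*(2)*conj(1) + 1*(-2)*conj(1) + 2*(0)*conj(-1) + 2*(-2)*conj(1) + 2*(0)*conj(-1) + 2*(2)*conj(1) + 2*(0)*conj(-1) + 6*(0)*conj(-1) + 6*(0)*conj(1)]
      = (1/24)[(2) + (-2) + (0) + (-4) + (0) + (4) + (0) + (0) + (0)] = 0/24 = 0
  <chi_7*chi_2, chi_5> = (1/24)[1*(2)*conj(2) + 1*(-2)*conj(-2) + 2*(0)*conj(sqrt(3)) + 2*(-2)*conj(1) + 2*(0)*conj(0) + 2*(2)*conj(-1) + 2*(0)*conj(-sqrt(3)) + 6*(0)*conj(0) + 6*(0)*conj(0)]
      = (1/24)[(4) + (4) + (0) + (-4) + (0) + (-4) + (0) + (0) + (0)] = 0/24 = 0
  <chi_7*chi_2, chi_6> = (1/24)[1*(2)*conj(2) + 1*(-2)*conj(2) + 2*(0)*conj(1) + 2*(-2)*conj(-1) + 2*(0)*conj(-2) + 2*(2)*conj(-1) + 2*(0)*conj(1) + 6*(0)*conj(0) + 6*(0)*conj(0)]
      = (1/24)[(4) + (-4) + (0) + (4) + (0) + (-4) + (0) + (0) + (0)] = 0/24 = 0
  <chi_7*chi_2, chi_7> = (1/24)[1*(2)*conj(2) + 1*(-2)*conj(-2) + 2*(0)*conj(0) + 2*(-2)*conj(-2) + 2*(0)*conj(0) + 2*(2)*conj(2) + 2*(0)*conj(0) + 6*(0)*conj(0) + 6*(0)*conj(0)]
      = (1/24)[(4) + (4) + (0) + (8) + (0) + (8) + (0) + (0) + (0)] = 24/24 = 1
  <chi_7*chi_2, chi_8> = (1/24)[1*(2)*conj(2) + 1*(-2)*conj(2) + 2*(0)*conj(-1) + 2*(-2)*conj(-1) + 2*(0)*conj(2) + 2*(2)*conj(-1) + 2*(0)*conj(-1) + 6*(0)*conj(0) + 6*(0)*conj(0)]
      = (1/24)[(4) + (-4) + (0) + (4) + (0) + (-4) + (0) + (0) + (0)] = 0/24 = 0
  <chi_7*chi_2, chi_9> = (1/24)[1*(2)*conj(2) + 1*(-2)*conj(-2) + 2*(0)*conj(-sqrt(3)) + 2*(-2)*conj(1) + 2*(0)*conj(0) + 2*(2)*conj(-1) + 2*(0)*conj(sqrt(3)) + 6*(0)*conj(0) + 6*(0)*conj(0)]
      = (1/24)[(4) + (4) + (0) + (-4) + (0) + (-4) + (0) + (0) + (0)] = 0/24 = 0
Hence the multiplicities are chi_7: 1. Dimension check: dim(chi_7)*dim(chi_2) = 2*1 = 2 and sum (mult * dim) = 1*2 = 2.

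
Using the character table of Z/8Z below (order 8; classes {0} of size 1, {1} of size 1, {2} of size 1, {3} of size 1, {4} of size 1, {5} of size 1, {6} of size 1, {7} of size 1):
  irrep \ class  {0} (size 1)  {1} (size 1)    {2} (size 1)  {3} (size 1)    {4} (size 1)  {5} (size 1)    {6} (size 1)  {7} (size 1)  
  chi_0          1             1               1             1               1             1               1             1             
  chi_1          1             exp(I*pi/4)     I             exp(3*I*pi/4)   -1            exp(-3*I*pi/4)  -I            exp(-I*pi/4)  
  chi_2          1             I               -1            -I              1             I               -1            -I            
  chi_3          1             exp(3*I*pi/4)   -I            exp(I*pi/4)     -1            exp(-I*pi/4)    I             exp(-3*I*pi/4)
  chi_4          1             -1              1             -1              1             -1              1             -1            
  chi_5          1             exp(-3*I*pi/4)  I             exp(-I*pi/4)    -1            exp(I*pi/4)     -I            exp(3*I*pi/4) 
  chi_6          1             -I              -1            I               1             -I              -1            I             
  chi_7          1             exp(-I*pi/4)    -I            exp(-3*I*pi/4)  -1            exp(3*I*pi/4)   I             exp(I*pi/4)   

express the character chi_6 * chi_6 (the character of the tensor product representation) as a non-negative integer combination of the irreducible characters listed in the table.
chi_6 tensor chi_6 = chi_4 (all other irreducibles have multiplicity 0).

The character of a tensor product is the pointwise product (chi_6 * chi_6)(C) = chi_6(C) * chi_6(C):
  {0}: (1)*(1), {1}: (-I)*(-I), {2}: (-1)*(-1), {3}: (I)*(I), {4}: (1)*(1), {5}: (-I)*(-I), {6}: (-1)*(-1), {7}: (I)*(I)
so (chi_6 * chi_6) takes values
  {0} -> 1, {1} -> -1, {2} -> 1, {3} -> -1, {4} -> 1, {5} -> -1, {6} -> 1, {7} -> -1.
Now take the inner product of this character with each irreducible chi from the table, <chi_6*chi_6, chi> = (1/8) sum_C |C| (chi_6*chi_6)(C) conj(chi(C)):
  <chi_6*chi_6, chi_0> = (1/8)[1*(1)*conj(1) + 1*(-1)*conj(1) + 1*(1)*conj(1) + 1*(-1)*conj(1) + 1*(1)*conj(1) + 1*(-1)*conj(1) + 1*(1)*conj(1) + 1*(-1)*conj(1)]
      = (1/8)[(1) + (-1) + (1) + (-1) + (1) + (-1) + (1) + (-1)] = 0/8 = 0
  <chi_6*chi_6, chi_1> = (1/8)[1*(1)*conj(1) + 1*(-1)*conj(exp(I*pi/4)) + 1*(1)*conj(I) + 1*(-1)*conj(exp(3*I*pi/4)) + 1*(1)*conj(-1) + 1*(-1)*conj(exp(-3*I*pi/4)) + 1*(1)*conj(-I) + 1*(-1)*conj(exp(-I*pi/4))]
      = (1/8)[(1) + (-exp(-I*pi/4)) + (-I) + (-exp(-3*I*pi/4)) + (-1) + (-exp(3*I*pi/4)) + (I) + (-exp(I*pi/4))] = 0/8 = 0
  <chi_6*chi_6, chi_2> = (1/8)[1*(1)*conj(1) + 1*(-1)*conj(I) + 1*(1)*conj(-1) + 1*(-1)*conj(-I) + 1*(1)*conj(1) + 1*(-1)*conj(I) + 1*(1)*conj(-1) + 1*(-1)*conj(-I)]
      = (1/8)[(1) + (I) + (-1) + (-I) + (1) + (I) + (-1) + (-I)] = 0/8 = 0
  <chi_6*chi_6, chi_3> = (1/8)[1*(1)*conj(1) + 1*(-1)*conj(exp(3*I*pi/4)) + 1*(1)*conj(-I) + 1*(-1)*conj(exp(I*pi/4)) + 1*(1)*conj(-1) + 1*(-1)*conj(exp(-I*pi/4)) + 1*(1)*conj(I) + 1*(-1)*conj(exp(-3*I*pi/4))]
      = (1/8)[(1) + (-exp(-3*I*pi/4)) + (I) + (-exp(-I*pi/4)) + (-1) + (-exp(I*pi/4)) + (-I) + (-exp(3*I*pi/4))] = 0/8 = 0
  <chi_6*chi_6, chi_4> = (1/8)[1*(1)*conj(1) + 1*(-1)*conj(-1) + 1*(1)*conj(1) + 1*(-1)*conj(-1) + 1*(1)*conj(1) + 1*(-1)*conj(-1) + 1*(1)*conj(1) + 1*(-1)*conj(-1)]
      = (1/8)[(1) + (1) + (1) + (1) + (1) + (1) + (1) + (1)] = 8/8 = 1
  <chi_6*chi_6, chi_5> = (1/8)[1*(1)*conj(1) + 1*(-1)*conj(exp(-3*I*pi/4)) + 1*(1)*conj(I) + 1*(-1)*conj(exp(-I*pi/4)) + 1*(1)*conj(-1) + 1*(-1)*conj(exp(I*pi/4)) + 1*(1)*conj(-I) + 1*(-1)*conj(exp(3*I*pi/4))]
      = (1/8)[(1) + (-exp(3*I*pi/4)) + (-I) + (-exp(I*pi/4)) + (-1) + (-exp(-I*pi/4)) + (I) + (-exp(-3*I*pi/4))] = 0/8 = 0
  <chi_6*chi_6, chi_6> = (1/8)[1*(1)*conj(1) + 1*(-1)*conj(-I) + 1*(1)*conj(-1) + 1*(-1)*conj(I) + 1*(1)*conj(1) + 1*(-1)*conj(-I) + 1*(1)*conj(-1) + 1*(-1)*conj(I)]
      = (1/8)[(1) + (-I) + (-1) + (I) + (1) + (-I) + (-1) + (I)] = 0/8 = 0
  <chi_6*chi_6, chi_7> = (1/8)[1*(1)*conj(1) + 1*(-1)*conj(exp(-I*pi/4)) + 1*(1)*conj(-I) + 1*(-1)*conj(exp(-3*I*pi/4)) + 1*(1)*conj(-1) + 1*(-1)*conj(exp(3*I*pi/4)) + 1*(1)*conj(I) + 1*(-1)*conj(exp(I*pi/4))]
      = (1/8)[(1) + (-exp(I*pi/4)) + (I) + (-exp(3*I*pi/4)) + (-1) + (-exp(-3*I*pi/4)) + (-I) + (-exp(-I*pi/4))] = 0/8 = 0
(Exp terms are combined using exp(i*s)*conj(exp(i*t)) = exp(i*(s-t)), and sums of them are collapsed using the identity that for every m > 1 the m distinct m-th roots of unity sum to 0, e.g. 1 + exp(2*I*pi/3) + exp(-2*I*pi/3) = 0.)
Hence the multiplicities are chi_4: 1. Dimension check: dim(chi_6)*dim(chi_6) = 1*1 = 1 and sum (mult * dim) = 1*1 = 1.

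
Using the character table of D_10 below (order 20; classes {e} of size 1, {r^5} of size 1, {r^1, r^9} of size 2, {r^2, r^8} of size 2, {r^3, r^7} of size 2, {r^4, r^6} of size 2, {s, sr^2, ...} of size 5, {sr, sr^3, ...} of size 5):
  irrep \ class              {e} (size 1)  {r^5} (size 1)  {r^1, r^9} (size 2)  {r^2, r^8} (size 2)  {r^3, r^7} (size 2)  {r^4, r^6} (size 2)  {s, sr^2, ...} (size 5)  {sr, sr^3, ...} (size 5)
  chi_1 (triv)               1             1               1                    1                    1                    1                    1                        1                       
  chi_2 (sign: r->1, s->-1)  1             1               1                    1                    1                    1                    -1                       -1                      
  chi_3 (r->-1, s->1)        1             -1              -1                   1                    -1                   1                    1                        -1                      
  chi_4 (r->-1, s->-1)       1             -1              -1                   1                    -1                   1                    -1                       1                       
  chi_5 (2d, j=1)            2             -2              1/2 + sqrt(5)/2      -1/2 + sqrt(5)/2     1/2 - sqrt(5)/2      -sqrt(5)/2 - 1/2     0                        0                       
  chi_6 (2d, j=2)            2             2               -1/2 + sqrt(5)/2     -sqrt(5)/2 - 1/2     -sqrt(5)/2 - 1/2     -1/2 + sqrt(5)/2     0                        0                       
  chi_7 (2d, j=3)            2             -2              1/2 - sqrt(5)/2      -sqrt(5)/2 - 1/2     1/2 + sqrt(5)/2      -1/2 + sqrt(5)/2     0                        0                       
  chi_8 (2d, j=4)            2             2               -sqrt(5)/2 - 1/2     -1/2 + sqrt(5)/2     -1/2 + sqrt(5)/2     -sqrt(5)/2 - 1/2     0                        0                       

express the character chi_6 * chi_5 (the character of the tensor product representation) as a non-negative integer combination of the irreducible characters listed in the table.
chi_6 tensor chi_5 = chi_5 + chi_7 (all other irreducibles have multiplicity 0).

Derivation: The character of a tensor product is the pointwise product (chi_6 * chi_5)(C) = chi_6(C) * chi_5(C):
  {e}: (2)*(2), {r^5}: (2)*(-2), {r^1, r^9}: (-1/2 + sqrt(5)/2)*(1/2 + sqrt(5)/2), {r^2, r^8}: (-sqrt(5)/2 - 1/2)*(-1/2 + sqrt(5)/2), {r^3, r^7}: (-sqrt(5)/2 - 1/2)*(1/2 - sqrt(5)/2), {r^4, r^6}: (-1/2 + sqrt(5)/2)*(-sqrt(5)/2 - 1/2), {s, sr^2, ...}: (0)*(0), {sr, sr^3, ...}: (0)*(0)
so (chi_6 * chi_5) takes values
  {e} -> 4, {r^5} -> -4, {r^1, r^9} -> 1, {r^2, r^8} -> -1, {r^3, r^7} -> 1, {r^4, r^6} -> -1, {s, sr^2, ...} -> 0, {sr, sr^3, ...} -> 0.
Now take the inner product of this character with each irreducible chi from the table, <chi_6*chi_5, chi> = (1/20) sum_C |C| (chi_6*chi_5)(C) conj(chi(C)):
  <chi_6*chi_5, chi_1> = (1/20)[1*(4)*conj(1) + 1*(-4)*conj(1) + 2*(1)*conj(1) + 2*(-1)*conj(1) + 2*(1)*conj(1) + 2*(-1)*conj(1) + 5*(0)*conj(1) + 5*(0)*conj(1)]
      = (1/20)[(4) + (-4) + (2) + (-2) + (2) + (-2) + (0) + (0)] = 0/20 = 0
  <chi_6*chi_5, chi_2> = (1/20)[1*(4)*conj(1) + 1*(-4)*conj(1) + 2*(1)*conj(1) + 2*(-1)*conj(1) + 2*(1)*conj(1) + 2*(-1)*conj(1) + 5*(0)*conj(-1) + 5*(0)*conj(-1)]
      = (1/20)[(4) + (-4) + (2) + (-2) + (2) + (-2) + (0) + (0)] = 0/20 = 0
  <chi_6*chi_5, chi_3> = (1/20)[1*(4)*conj(1) + 1*(-4)*conj(-1) + 2*(1)*conj(-1) + 2*(-1)*conj(1) + 2*(1)*conj(-1) + 2*(-1)*conj(1) + 5*(0)*conj(1) + 5*(0)*conj(-1)]
      = (1/20)[(4) + (4) + (-2) + (-2) + (-2) + (-2) + (0) + (0)] = 0/20 = 0
  <chi_6*chi_5, chi_4> = (1/20)[1*(4)*conj(1) + 1*(-4)*conj(-1) + 2*(1)*conj(-1) + 2*(-1)*conj(1) + 2*(1)*conj(-1) + 2*(-1)*conj(1) + 5*(0)*conj(-1) + 5*(0)*conj(1)]
      = (1/20)[(4) + (4) + (-2) + (-2) + (-2) + (-2) + (0) + (0)] = 0/20 = 0
  <chi_6*chi_5, chi_5> = (1/20)[1*(4)*conj(2) + 1*(-4)*conj(-2) + 2*(1)*conj(1/2 + sqrt(5)/2) + 2*(-1)*conj(-1/2 + sqrt(5)/2) + 2*(1)*conj(1/2 - sqrt(5)/2) + 2*(-1)*conj(-sqrt(5)/2 - 1/2) + 5*(0)*conj(0) + 5*(0)*conj(0)]
      = (1/20)[(8) + (8) + (1 + sqrt(5)) + (1 - sqrt(5)) + (1 - sqrt(5)) + (1 + sqrt(5)) + (0) + (0)] = 20/20 = 1
  <chi_6*chi_5, chi_6> = (1/20)[1*(4)*conj(2) + 1*(-4)*conj(2) + 2*(1)*conj(-1/2 + sqrt(5)/2) + 2*(-1)*conj(-sqrt(5)/2 - 1/2) + 2*(1)*conj(-sqrt(5)/2 - 1/2) + 2*(-1)*conj(-1/2 + sqrt(5)/2) + 5*(0)*conj(0) + 5*(0)*conj(0)]
      = (1/20)[(8) + (-8) + (-1 + sqrt(5)) + (1 + sqrt(5)) + (-sqrt(5) - 1) + (1 - sqrt(5)) + (0) + (0)] = 0/20 = 0
  <chi_6*chi_5, chi_7> = (1/20)[1*(4)*conj(2) + 1*(-4)*conj(-2) + 2*(1)*conj(1/2 - sqrt(5)/2) + 2*(-1)*conj(-sqrt(5)/2 - 1/2) + 2*(1)*conj(1/2 + sqrt(5)/2) + 2*(-1)*conj(-1/2 + sqrt(5)/2) + 5*(0)*conj(0) + 5*(0)*conj(0)]
      = (1/20)[(8) + (8) + (1 - sqrt(5)) + (1 + sqrt(5)) + (1 + sqrt(5)) + (1 - sqrt(5)) + (0) + (0)] = 20/20 = 1
  <chi_6*chi_5, chi_8> = (1/20)[1*(4)*conj(2) + 1*(-4)*conj(2) + 2*(1)*conj(-sqrt(5)/2 - 1/2) + 2*(-1)*conj(-1/2 + sqrt(5)/2) + 2*(1)*conj(-1/2 + sqrt(5)/2) + 2*(-1)*conj(-sqrt(5)/2 - 1/2) + 5*(0)*conj(0) + 5*(0)*conj(0)]
      = (1/20)[(8) + (-8) + (-sqrt(5) - 1) + (1 - sqrt(5)) + (-1 + sqrt(5)) + (1 + sqrt(5)) + (0) + (0)] = 0/20 = 0
Hence the multiplicities are chi_5: 1, chi_7: 1. Dimension check: dim(chi_6)*dim(chi_5) = 2*2 = 4 and sum (mult * dim) = 1*2 + 1*2 = 4.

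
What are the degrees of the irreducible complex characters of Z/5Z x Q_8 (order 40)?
Dimensions: 1, 1, 1, 1, 1, 1, 1, 1, 1, 1, 1, 1, 1, 1, 1, 1, 1, 1, 1, 1, 2, 2, 2, 2, 2

Proof sketch: There are 25 irreducibles (= number of conjugacy classes). Their dimensions d_i satisfy sum d_i^2 = |G| = 40: 1 + 1 + 1 + 1 + 1 + 1 + 1 + 1 + 1 + 1 + 1 + 1 + 1 + 1 + 1 + 1 + 1 + 1 + 1 + 1 + 4 + 4 + 4 + 4 + 4 = 40. (For the product with Z/5Z: each of the 5 1-dim characters of Z/5Z tensors with each irrep of Q_8, giving 5 copies of each Q_8-dimension.)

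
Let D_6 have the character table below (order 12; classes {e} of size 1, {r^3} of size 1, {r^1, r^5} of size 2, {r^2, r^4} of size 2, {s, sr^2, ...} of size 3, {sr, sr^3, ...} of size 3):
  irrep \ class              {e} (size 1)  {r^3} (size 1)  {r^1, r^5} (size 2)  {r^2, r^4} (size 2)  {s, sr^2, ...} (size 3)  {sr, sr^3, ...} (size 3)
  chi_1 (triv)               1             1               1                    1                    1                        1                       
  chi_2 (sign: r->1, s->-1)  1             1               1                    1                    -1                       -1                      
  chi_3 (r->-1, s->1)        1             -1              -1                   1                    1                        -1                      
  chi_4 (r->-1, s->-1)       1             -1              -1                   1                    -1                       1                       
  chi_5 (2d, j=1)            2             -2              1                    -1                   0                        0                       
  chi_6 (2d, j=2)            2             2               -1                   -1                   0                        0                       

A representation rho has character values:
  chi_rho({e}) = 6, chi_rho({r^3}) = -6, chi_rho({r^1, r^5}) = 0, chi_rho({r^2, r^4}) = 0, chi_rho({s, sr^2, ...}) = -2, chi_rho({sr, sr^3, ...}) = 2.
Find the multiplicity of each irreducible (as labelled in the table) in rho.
Multiplicities: chi_1: 0, chi_2: 0, chi_3: 0, chi_4: 2, chi_5: 2, chi_6: 0.

Derivation: Use <chi_rho, chi> = (1/|G|) sum_C |C| * chi_rho(C) * conj(chi(C)) with |G| = 12 for each irreducible chi in the table:
  <chi_rho, chi_1> = (1/12)[1*(6)*conj(1) + 1*(-6)*conj(1) + 2*(0)*conj(1) + 2*(0)*conj(1) + 3*(-2)*conj(1) + 3*(2)*conj(1)]
      = (1/12)[(6) + (-6) + (0) + (0) + (-6) + (6)] = 0/12 = 0
  <chi_rho, chi_2> = (1/12)[1*(6)*conj(1) + 1*(-6)*conj(1) + 2*(0)*conj(1) + 2*(0)*conj(1) + 3*(-2)*conj(-1) + 3*(2)*conj(-1)]
      = (1/12)[(6) + (-6) + (0) + (0) + (6) + (-6)] = 0/12 = 0
  <chi_rho, chi_3> = (1/12)[1*(6)*conj(1) + 1*(-6)*conj(-1) + 2*(0)*conj(-1) + 2*(0)*conj(1) + 3*(-2)*conj(1) + 3*(2)*conj(-1)]
      = (1/12)[(6) + (6) + (0) + (0) + (-6) + (-6)] = 0/12 = 0
  <chi_rho, chi_4> = (1/12)[1*(6)*conj(1) + 1*(-6)*conj(-1) + 2*(0)*conj(-1) + 2*(0)*conj(1) + 3*(-2)*conj(-1) + 3*(2)*conj(1)]
      = (1/12)[(6) + (6) + (0) + (0) + (6) + (6)] = 24/12 = 2
  <chi_rho, chi_5> = (1/12)[1*(6)*conj(2) + 1*(-6)*conj(-2) + 2*(0)*conj(1) + 2*(0)*conj(-1) + 3*(-2)*conj(0) + 3*(2)*conj(0)]
      = (1/12)[(12) + (12) + (0) + (0) + (0) + (0)] = 24/12 = 2
  <chi_rho, chi_6> = (1/12)[1*(6)*conj(2) + 1*(-6)*conj(2) + 2*(0)*conj(-1) + 2*(0)*conj(-1) + 3*(-2)*conj(0) + 3*(2)*conj(0)]
      = (1/12)[(12) + (-12) + (0) + (0) + (0) + (0)] = 0/12 = 0
Dimension check: dim(rho) = sum (mult * dim) = 0*1 + 0*1 + 0*1 + 2*1 + 2*2 + 0*2 = 6 = chi_rho(e) = 6.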